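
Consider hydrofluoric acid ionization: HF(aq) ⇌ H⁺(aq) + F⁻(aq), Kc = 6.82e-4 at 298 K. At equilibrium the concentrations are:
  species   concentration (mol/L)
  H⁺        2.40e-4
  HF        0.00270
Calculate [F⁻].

At equilibrium, Kc = [H⁺]·[F⁻] / [HF] = 6.82e-4.
(2.40e-4)·([F⁻]) / (0.00270) = 6.82e-4
[F⁻] = 0.00767 mol/L

[F⁻] = 0.00767 mol/L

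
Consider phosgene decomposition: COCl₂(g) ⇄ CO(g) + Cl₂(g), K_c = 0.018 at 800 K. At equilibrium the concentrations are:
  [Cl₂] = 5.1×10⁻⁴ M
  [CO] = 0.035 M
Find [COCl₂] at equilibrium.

At equilibrium, K_c = [CO]·[Cl₂] / [COCl₂] = 0.018.
(0.035)·(5.1×10⁻⁴) / ([COCl₂]) = 0.018
[COCl₂] = 9.92×10⁻⁴ = 9.9×10⁻⁴ M

[COCl₂] = 9.9×10⁻⁴ M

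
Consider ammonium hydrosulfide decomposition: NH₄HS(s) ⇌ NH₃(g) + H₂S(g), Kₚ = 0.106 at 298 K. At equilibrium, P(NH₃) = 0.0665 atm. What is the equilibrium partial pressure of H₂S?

(NH₄HS is a pure solid — omitted from Kₚ.)
At equilibrium, Kₚ = P(NH₃)·P(H₂S) = 0.106.
(0.0665)·(P(H₂S)) = 0.106
P(H₂S) = 1.59 atm

P(H₂S) = 1.59 atm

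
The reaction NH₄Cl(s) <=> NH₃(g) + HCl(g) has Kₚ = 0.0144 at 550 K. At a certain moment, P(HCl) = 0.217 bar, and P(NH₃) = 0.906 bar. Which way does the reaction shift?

toward reactants

(NH₄Cl is a pure solid — omitted from Qₚ.)
Qₚ = P(NH₃)·P(HCl) = (0.906)·(0.217) = 0.197
Qₚ = 0.197 > Kₚ = 0.0144, so the reverse reaction proceeds.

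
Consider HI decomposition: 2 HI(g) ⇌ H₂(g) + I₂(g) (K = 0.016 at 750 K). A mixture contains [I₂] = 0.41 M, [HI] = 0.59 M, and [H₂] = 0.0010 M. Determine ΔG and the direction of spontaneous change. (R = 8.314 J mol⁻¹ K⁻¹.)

Q = [H₂]·[I₂] / [HI]² = (0.0010)·(0.41) / (0.59)² = 0.00118
ΔG = RT ln(Q/K) = (8.314 J mol⁻¹ K⁻¹)(750 K) × ln(0.00118/0.016)
   = (6.236 kJ/mol)(-2.607) = -16.3 kJ/mol
ΔG < 0, so the forward reaction is spontaneous (proceeds forward).

ΔG = -16.3 kJ/mol; the forward reaction is spontaneous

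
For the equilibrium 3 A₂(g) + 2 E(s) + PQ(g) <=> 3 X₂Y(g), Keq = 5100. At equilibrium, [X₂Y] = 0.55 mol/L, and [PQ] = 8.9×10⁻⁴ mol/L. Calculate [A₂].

[A₂] = 0.33 mol/L

(E is a pure solid — omitted from Keq.)
At equilibrium, Keq = [X₂Y]³ / ([A₂]³·[PQ]) = 5100.
(0.55)³ / (([A₂])³·(8.9×10⁻⁴)) = 5100
[A₂]³ = 0.0367 ⇒ [A₂] = 0.33 mol/L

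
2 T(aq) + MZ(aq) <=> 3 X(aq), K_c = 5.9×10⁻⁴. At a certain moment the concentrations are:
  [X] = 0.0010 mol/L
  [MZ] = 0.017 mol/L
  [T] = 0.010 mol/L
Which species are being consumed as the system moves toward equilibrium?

Q_c = [X]³ / ([T]²·[MZ]) = (0.0010)³ / ((0.010)²·(0.017)) = 5.9×10⁻⁴
Q_c = 5.9×10⁻⁴ = K_c; the system is at equilibrium.

none (at equilibrium)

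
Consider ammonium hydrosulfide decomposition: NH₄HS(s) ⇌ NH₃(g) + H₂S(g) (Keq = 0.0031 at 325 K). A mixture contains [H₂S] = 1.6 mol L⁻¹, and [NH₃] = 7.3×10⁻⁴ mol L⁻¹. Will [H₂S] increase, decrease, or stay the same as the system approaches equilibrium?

increase

(NH₄HS is a pure solid — omitted from Q.)
Q = [NH₃]·[H₂S] = (7.3×10⁻⁴)·(1.6) = 0.0012
Q = 0.0012 < Keq = 0.0031: net forward reaction.
H₂S is a product, so it increases.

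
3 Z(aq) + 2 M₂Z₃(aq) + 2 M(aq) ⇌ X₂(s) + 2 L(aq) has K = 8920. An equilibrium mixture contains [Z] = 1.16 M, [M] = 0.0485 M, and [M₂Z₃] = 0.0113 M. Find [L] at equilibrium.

(X₂ is a pure solid — omitted from K.)
At equilibrium, K = [L]² / ([Z]³·[M₂Z₃]²·[M]²) = 8920.
([L])² / ((1.16)³·(0.0113)²·(0.0485)²) = 8920
[L]² = 0.00418 ⇒ [L] = 0.0647 M

[L] = 0.0647 M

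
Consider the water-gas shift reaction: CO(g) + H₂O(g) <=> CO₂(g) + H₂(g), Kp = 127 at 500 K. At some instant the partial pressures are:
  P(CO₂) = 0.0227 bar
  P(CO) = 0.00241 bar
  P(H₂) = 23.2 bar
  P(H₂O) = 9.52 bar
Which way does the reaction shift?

Qp = P(CO₂)·P(H₂) / (P(CO)·P(H₂O)) = (0.0227)·(23.2) / ((0.00241)·(9.52)) = 23.0
Qp = 23.0 < Kp = 127, so the forward reaction proceeds.

toward products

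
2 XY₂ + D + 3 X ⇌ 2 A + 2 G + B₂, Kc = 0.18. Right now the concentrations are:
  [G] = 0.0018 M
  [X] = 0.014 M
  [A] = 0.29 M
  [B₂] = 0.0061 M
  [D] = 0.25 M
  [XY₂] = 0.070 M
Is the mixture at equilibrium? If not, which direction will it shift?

no; Q > K, reaction proceeds in reverse

Qc = [A]²·[G]²·[B₂] / ([XY₂]²·[D]·[X]³) = (0.29)²·(0.0018)²·(0.0061) / ((0.070)²·(0.25)·(0.014)³) = 0.49
Qc = 0.49 > Kc = 0.18: net reverse reaction.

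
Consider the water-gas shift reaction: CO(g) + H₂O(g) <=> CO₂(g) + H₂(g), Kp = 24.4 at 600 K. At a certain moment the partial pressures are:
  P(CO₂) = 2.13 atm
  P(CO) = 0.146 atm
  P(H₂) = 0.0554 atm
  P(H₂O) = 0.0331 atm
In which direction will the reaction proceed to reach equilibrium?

Qp = P(CO₂)·P(H₂) / (P(CO)·P(H₂O)) = (2.13)·(0.0554) / ((0.146)·(0.0331)) = 24.4
Qp = 24.4 = Kp, so the system is already at equilibrium.

no net change (already at equilibrium)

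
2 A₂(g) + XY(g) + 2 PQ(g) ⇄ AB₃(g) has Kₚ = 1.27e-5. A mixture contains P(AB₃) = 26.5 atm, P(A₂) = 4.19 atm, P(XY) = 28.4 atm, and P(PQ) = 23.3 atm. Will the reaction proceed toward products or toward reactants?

to the left

Qₚ = P(AB₃) / (P(A₂)²·P(XY)·P(PQ)²) = (26.5) / ((4.19)²·(28.4)·(23.3)²) = 9.79e-5
Qₚ = 9.79e-5 > Kₚ = 1.27e-5, so the reverse reaction proceeds.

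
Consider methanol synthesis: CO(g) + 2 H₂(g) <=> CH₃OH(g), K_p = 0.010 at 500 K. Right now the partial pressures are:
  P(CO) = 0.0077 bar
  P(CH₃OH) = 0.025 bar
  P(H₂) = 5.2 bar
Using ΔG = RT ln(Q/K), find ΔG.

ΔG = 10.3 kJ/mol

Q_p = P(CH₃OH) / (P(CO)·P(H₂)²) = (0.025) / ((0.0077)·(5.2)²) = 0.120
ΔG = RT ln(Q_p/K_p) = (8.314 J mol⁻¹ K⁻¹)(500 K) × ln(0.120/0.010)
   = (4.157 kJ/mol)(2.485) = 10.3 kJ/mol
ΔG > 0, so the forward reaction is non-spontaneous (proceeds in reverse).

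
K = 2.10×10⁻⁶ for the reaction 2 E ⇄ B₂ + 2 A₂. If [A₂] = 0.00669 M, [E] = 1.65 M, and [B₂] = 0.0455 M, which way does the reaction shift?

toward products

Q = [B₂]·[A₂]² / [E]² = (0.0455)·(0.00669)² / (1.65)² = 7.48×10⁻⁷
Q = 7.48×10⁻⁷ < K = 2.10×10⁻⁶, so the forward reaction proceeds.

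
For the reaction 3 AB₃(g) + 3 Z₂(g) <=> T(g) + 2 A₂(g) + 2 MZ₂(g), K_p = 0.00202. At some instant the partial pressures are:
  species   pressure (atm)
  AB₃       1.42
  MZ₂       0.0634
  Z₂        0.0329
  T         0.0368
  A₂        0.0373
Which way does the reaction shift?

at equilibrium

Q_p = P(T)·P(A₂)²·P(MZ₂)² / (P(AB₃)³·P(Z₂)³) = (0.0368)·(0.0373)²·(0.0634)² / ((1.42)³·(0.0329)³) = 0.00202
Q_p = 0.00202 = K_p, so the system is already at equilibrium.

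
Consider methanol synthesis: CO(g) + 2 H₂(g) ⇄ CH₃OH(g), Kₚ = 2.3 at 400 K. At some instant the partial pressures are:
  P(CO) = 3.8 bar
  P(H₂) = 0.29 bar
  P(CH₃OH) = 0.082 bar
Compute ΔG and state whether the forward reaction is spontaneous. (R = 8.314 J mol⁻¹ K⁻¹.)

ΔG = -7.29 kJ/mol; the forward reaction is spontaneous

Qₚ = P(CH₃OH) / (P(CO)·P(H₂)²) = (0.082) / ((3.8)·(0.29)²) = 0.257
ΔG = RT ln(Qₚ/Kₚ) = (8.314 J mol⁻¹ K⁻¹)(400 K) × ln(0.257/2.3)
   = (3.326 kJ/mol)(-2.192) = -7.29 kJ/mol
ΔG < 0, so the forward reaction is spontaneous (proceeds forward).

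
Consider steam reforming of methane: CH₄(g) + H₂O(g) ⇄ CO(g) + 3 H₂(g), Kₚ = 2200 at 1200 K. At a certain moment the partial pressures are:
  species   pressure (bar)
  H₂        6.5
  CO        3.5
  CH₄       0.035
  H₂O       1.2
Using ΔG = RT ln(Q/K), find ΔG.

Qₚ = P(CO)·P(H₂)³ / (P(CH₄)·P(H₂O)) = (3.5)·(6.5)³ / ((0.035)·(1.2)) = 22900
ΔG = RT ln(Qₚ/Kₚ) = (8.314 J mol⁻¹ K⁻¹)(1200 K) × ln(22900/2200)
   = (9.977 kJ/mol)(2.343) = 23.4 kJ/mol
ΔG > 0, so the forward reaction is non-spontaneous (proceeds in reverse).

ΔG = 23.4 kJ/mol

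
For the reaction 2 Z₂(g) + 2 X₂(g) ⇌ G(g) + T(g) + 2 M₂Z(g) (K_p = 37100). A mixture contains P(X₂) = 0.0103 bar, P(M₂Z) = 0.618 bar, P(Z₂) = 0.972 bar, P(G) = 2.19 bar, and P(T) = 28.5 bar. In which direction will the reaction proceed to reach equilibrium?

to the left

Q_p = P(G)·P(T)·P(M₂Z)² / (P(Z₂)²·P(X₂)²) = (2.19)·(28.5)·(0.618)² / ((0.972)²·(0.0103)²) = 2.38×10⁵
Q_p = 2.38×10⁵ > K_p = 37100, so the reverse reaction proceeds.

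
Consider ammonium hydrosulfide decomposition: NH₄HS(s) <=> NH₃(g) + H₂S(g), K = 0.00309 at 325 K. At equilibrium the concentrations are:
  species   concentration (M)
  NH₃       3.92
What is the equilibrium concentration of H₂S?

[H₂S] = 7.88e-4 M

(NH₄HS is a pure solid — omitted from K.)
At equilibrium, K = [NH₃]·[H₂S] = 0.00309.
(3.92)·([H₂S]) = 0.00309
[H₂S] = 7.88e-4 M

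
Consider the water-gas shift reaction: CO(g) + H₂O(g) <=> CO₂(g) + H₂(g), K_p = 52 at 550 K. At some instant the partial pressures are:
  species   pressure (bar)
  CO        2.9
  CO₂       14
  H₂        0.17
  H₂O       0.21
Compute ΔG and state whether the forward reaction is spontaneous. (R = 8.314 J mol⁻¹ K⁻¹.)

Q_p = P(CO₂)·P(H₂) / (P(CO)·P(H₂O)) = (14)·(0.17) / ((2.9)·(0.21)) = 3.91
ΔG = RT ln(Q_p/K_p) = (8.314 J mol⁻¹ K⁻¹)(550 K) × ln(3.91/52)
   = (4.573 kJ/mol)(-2.588) = -11.8 kJ/mol
ΔG < 0, so the forward reaction is spontaneous (proceeds forward).

ΔG = -11.8 kJ/mol; the forward reaction is spontaneous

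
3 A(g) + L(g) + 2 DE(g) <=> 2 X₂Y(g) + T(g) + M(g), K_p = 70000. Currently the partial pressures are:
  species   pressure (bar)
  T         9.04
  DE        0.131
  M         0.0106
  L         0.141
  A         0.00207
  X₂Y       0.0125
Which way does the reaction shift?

toward reactants

Q_p = P(X₂Y)²·P(T)·P(M) / (P(A)³·P(L)·P(DE)²) = (0.0125)²·(9.04)·(0.0106) / ((0.00207)³·(0.141)·(0.131)²) = 6.98×10⁵
Q_p = 6.98×10⁵ > K_p = 70000, so the reverse reaction proceeds.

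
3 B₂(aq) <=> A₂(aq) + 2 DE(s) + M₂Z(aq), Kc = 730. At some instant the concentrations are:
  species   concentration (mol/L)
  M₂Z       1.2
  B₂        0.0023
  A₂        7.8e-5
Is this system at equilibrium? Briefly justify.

no; Q > K, reaction proceeds in reverse

(DE is a pure solid — omitted from Qc.)
Qc = [A₂]·[M₂Z] / [B₂]³ = (7.8e-5)·(1.2) / (0.0023)³ = 7700
Qc = 7700 > Kc = 730: net reverse reaction.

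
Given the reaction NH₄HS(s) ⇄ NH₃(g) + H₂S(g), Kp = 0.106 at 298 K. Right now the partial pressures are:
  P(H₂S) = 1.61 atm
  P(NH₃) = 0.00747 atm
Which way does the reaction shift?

(NH₄HS is a pure solid — omitted from Qp.)
Qp = P(NH₃)·P(H₂S) = (0.00747)·(1.61) = 0.0120
Qp = 0.0120 < Kp = 0.106, so the forward reaction proceeds.

in the forward direction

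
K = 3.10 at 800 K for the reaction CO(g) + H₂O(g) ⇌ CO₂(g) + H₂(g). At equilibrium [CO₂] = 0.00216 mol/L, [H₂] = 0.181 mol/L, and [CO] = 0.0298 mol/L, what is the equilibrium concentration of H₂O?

[H₂O] = 0.00423 mol/L

At equilibrium, K = [CO₂]·[H₂] / ([CO]·[H₂O]) = 3.10.
(0.00216)·(0.181) / ((0.0298)·([H₂O])) = 3.10
[H₂O] = 0.00423 mol/L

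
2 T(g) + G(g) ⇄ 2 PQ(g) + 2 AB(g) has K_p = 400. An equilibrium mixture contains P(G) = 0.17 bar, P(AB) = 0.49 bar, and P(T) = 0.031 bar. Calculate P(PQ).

At equilibrium, K_p = P(PQ)²·P(AB)² / (P(T)²·P(G)) = 400.
(P(PQ))²·(0.49)² / ((0.031)²·(0.17)) = 400
P(PQ)² = 0.272 ⇒ P(PQ) = 0.52 bar

P(PQ) = 0.52 bar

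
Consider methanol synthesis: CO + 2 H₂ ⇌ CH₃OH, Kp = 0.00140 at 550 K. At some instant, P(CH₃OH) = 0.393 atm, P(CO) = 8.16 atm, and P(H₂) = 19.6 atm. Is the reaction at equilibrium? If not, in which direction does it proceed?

in the forward direction

Qp = P(CH₃OH) / (P(CO)·P(H₂)²) = (0.393) / ((8.16)·(19.6)²) = 1.25×10⁻⁴
Qp = 1.25×10⁻⁴ < Kp = 0.00140, so the forward reaction proceeds.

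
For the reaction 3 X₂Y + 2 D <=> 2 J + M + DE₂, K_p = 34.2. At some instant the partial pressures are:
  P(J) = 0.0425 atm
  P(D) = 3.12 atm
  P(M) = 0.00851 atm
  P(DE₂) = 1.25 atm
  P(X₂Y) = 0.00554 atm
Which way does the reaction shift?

Q_p = P(J)²·P(M)·P(DE₂) / (P(X₂Y)³·P(D)²) = (0.0425)²·(0.00851)·(1.25) / ((0.00554)³·(3.12)²) = 11.6
Q_p = 11.6 < K_p = 34.2, so the forward reaction proceeds.

toward products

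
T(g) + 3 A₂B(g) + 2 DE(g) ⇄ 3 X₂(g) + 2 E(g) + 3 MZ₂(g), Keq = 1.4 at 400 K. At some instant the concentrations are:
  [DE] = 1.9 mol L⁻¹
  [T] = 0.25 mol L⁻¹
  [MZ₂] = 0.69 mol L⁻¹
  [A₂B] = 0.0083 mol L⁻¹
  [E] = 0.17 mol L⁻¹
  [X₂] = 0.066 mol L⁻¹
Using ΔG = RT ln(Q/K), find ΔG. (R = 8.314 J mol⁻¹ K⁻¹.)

Q = [X₂]³·[E]²·[MZ₂]³ / ([T]·[A₂B]³·[DE]²) = (0.066)³·(0.17)²·(0.69)³ / ((0.25)·(0.0083)³·(1.9)²) = 5.29
ΔG = RT ln(Q/Keq) = (8.314 J mol⁻¹ K⁻¹)(400 K) × ln(5.29/1.4)
   = (3.326 kJ/mol)(1.329) = 4.42 kJ/mol
ΔG > 0, so the forward reaction is non-spontaneous (proceeds in reverse).

ΔG = 4.42 kJ/mol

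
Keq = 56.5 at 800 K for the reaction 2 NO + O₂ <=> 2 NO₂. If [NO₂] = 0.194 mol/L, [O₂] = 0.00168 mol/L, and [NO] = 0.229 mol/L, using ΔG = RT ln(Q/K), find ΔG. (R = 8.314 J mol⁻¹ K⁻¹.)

ΔG = 13.5 kJ/mol

Q = [NO₂]² / ([NO]²·[O₂]) = (0.194)² / ((0.229)²·(0.00168)) = 427
ΔG = RT ln(Q/Keq) = (8.314 J mol⁻¹ K⁻¹)(800 K) × ln(427/56.5)
   = (6.651 kJ/mol)(2.023) = 13.5 kJ/mol
ΔG > 0, so the forward reaction is non-spontaneous (proceeds in reverse).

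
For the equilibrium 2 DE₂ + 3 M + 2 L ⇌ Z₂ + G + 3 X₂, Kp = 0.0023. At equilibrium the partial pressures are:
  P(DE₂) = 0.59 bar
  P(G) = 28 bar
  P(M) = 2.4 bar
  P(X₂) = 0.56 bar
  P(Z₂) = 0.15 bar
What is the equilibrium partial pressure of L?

At equilibrium, Kp = P(Z₂)·P(G)·P(X₂)³ / (P(DE₂)²·P(M)³·P(L)²) = 0.0023.
(0.15)·(28)·(0.56)³ / ((0.59)²·(2.4)³·(P(L))²) = 0.0023
P(L)² = 66.6 ⇒ P(L) = 8.2 bar

P(L) = 8.2 bar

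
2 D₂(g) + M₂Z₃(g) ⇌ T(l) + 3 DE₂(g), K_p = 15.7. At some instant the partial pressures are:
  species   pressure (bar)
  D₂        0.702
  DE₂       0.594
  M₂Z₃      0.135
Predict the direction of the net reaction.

in the forward direction

(T is a pure liquid — omitted from Q_p.)
Q_p = P(DE₂)³ / (P(D₂)²·P(M₂Z₃)) = (0.594)³ / ((0.702)²·(0.135)) = 3.15
Q_p = 3.15 < K_p = 15.7, so the forward reaction proceeds.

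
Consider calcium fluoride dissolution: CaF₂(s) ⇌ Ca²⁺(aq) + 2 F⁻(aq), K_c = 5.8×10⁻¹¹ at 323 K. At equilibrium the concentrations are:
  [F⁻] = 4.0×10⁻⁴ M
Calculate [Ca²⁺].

(CaF₂ is a pure solid — omitted from K_c.)
At equilibrium, K_c = [Ca²⁺]·[F⁻]² = 5.8×10⁻¹¹.
([Ca²⁺])·(4.0×10⁻⁴)² = 5.8×10⁻¹¹
[Ca²⁺] = 3.62×10⁻⁴ = 3.6×10⁻⁴ M

[Ca²⁺] = 3.6×10⁻⁴ M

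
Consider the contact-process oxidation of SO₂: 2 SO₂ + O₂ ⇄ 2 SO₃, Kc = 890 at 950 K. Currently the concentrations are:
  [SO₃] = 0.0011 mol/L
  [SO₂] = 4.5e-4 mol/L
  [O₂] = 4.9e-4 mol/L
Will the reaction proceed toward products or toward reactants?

Qc = [SO₃]² / ([SO₂]²·[O₂]) = (0.0011)² / ((4.5e-4)²·(4.9e-4)) = 12000
Qc = 12000 > Kc = 890, so the reverse reaction proceeds.

to the left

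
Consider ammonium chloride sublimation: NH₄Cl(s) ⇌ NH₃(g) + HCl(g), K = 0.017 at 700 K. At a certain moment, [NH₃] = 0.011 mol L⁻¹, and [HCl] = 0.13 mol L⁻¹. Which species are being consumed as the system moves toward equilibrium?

NH₄Cl (reactants)

(NH₄Cl is a pure solid — omitted from Q.)
Q = [NH₃]·[HCl] = (0.011)·(0.13) = 0.0014
Q = 0.0014 < K = 0.017: net forward reaction.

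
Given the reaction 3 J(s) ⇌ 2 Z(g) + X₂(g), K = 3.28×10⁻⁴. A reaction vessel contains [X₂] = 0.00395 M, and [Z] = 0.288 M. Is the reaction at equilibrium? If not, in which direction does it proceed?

neither direction; the system is at equilibrium

(J is a pure solid — omitted from Q.)
Q = [Z]²·[X₂] = (0.288)²·(0.00395) = 3.28×10⁻⁴
Q = 3.28×10⁻⁴ = K, so the system is already at equilibrium.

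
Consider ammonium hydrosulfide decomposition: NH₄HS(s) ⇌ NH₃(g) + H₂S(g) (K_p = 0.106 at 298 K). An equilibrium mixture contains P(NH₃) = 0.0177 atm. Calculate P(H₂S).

P(H₂S) = 5.99 atm

(NH₄HS is a pure solid — omitted from K_p.)
At equilibrium, K_p = P(NH₃)·P(H₂S) = 0.106.
(0.0177)·(P(H₂S)) = 0.106
P(H₂S) = 5.99 atm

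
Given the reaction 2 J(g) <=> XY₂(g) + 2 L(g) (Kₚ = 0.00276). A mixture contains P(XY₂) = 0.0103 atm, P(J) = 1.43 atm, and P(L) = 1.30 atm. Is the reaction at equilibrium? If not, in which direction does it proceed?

reverse (toward reactants)

Qₚ = P(XY₂)·P(L)² / P(J)² = (0.0103)·(1.30)² / (1.43)² = 0.00851
Qₚ = 0.00851 > Kₚ = 0.00276, so the reverse reaction proceeds.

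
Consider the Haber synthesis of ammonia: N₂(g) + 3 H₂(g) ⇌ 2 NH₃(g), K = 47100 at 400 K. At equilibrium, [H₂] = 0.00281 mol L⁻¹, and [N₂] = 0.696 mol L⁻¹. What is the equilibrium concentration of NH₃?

At equilibrium, K = [NH₃]² / ([N₂]·[H₂]³) = 47100.
([NH₃])² / ((0.696)·(0.00281)³) = 47100
[NH₃]² = 7.27e-4 ⇒ [NH₃] = 0.0270 mol L⁻¹

[NH₃] = 0.0270 mol L⁻¹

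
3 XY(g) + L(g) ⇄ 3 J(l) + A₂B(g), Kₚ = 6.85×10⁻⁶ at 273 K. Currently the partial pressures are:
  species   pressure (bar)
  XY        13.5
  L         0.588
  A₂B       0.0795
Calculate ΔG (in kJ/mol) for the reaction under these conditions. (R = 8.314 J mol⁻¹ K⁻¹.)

(J is a pure liquid — omitted from Qₚ.)
Qₚ = P(A₂B) / (P(XY)³·P(L)) = (0.0795) / ((13.5)³·(0.588)) = 5.50×10⁻⁵
ΔG = RT ln(Qₚ/Kₚ) = (8.314 J mol⁻¹ K⁻¹)(273 K) × ln(5.50×10⁻⁵/6.85×10⁻⁶)
   = (2.270 kJ/mol)(2.083) = 4.73 kJ/mol
ΔG > 0, so the forward reaction is non-spontaneous (proceeds in reverse).

ΔG = 4.73 kJ/mol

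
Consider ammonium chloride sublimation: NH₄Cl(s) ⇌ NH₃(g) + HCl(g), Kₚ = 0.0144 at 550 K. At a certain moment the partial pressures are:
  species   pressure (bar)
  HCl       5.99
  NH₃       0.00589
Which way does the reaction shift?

(NH₄Cl is a pure solid — omitted from Qₚ.)
Qₚ = P(NH₃)·P(HCl) = (0.00589)·(5.99) = 0.0353
Qₚ = 0.0353 > Kₚ = 0.0144, so the reverse reaction proceeds.

in the reverse direction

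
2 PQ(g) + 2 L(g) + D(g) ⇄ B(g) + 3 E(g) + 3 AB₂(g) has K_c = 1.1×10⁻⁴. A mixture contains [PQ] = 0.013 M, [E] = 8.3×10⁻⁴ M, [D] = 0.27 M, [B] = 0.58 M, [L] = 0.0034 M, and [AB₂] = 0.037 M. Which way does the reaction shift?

Q_c = [B]·[E]³·[AB₂]³ / ([PQ]²·[L]²·[D]) = (0.58)·(8.3×10⁻⁴)³·(0.037)³ / ((0.013)²·(0.0034)²·(0.27)) = 3.2×10⁻⁵
Q_c = 3.2×10⁻⁵ < K_c = 1.1×10⁻⁴, so the forward reaction proceeds.

forward (toward products)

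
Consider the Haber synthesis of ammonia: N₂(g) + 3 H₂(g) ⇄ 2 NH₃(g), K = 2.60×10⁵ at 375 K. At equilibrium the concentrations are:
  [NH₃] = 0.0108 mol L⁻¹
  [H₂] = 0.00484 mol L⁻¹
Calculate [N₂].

[N₂] = 0.00396 mol L⁻¹

At equilibrium, K = [NH₃]² / ([N₂]·[H₂]³) = 2.60×10⁵.
(0.0108)² / (([N₂])·(0.00484)³) = 2.60×10⁵
[N₂] = 0.00396 mol L⁻¹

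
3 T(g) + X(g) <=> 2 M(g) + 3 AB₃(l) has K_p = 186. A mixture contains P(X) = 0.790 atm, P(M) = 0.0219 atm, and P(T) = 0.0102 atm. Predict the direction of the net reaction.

reverse (toward reactants)

(AB₃ is a pure liquid — omitted from Q_p.)
Q_p = P(M)² / (P(T)³·P(X)) = (0.0219)² / ((0.0102)³·(0.790)) = 572
Q_p = 572 > K_p = 186, so the reverse reaction proceeds.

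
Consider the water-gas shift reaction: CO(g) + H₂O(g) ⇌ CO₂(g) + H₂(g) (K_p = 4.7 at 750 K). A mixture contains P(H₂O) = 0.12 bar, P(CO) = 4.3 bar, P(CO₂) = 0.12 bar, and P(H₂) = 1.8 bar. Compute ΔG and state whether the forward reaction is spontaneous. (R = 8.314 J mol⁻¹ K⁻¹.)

Q_p = P(CO₂)·P(H₂) / (P(CO)·P(H₂O)) = (0.12)·(1.8) / ((4.3)·(0.12)) = 0.419
ΔG = RT ln(Q_p/K_p) = (8.314 J mol⁻¹ K⁻¹)(750 K) × ln(0.419/4.7)
   = (6.236 kJ/mol)(-2.417) = -15.1 kJ/mol
ΔG < 0, so the forward reaction is spontaneous (proceeds forward).

ΔG = -15.1 kJ/mol; the forward reaction is spontaneous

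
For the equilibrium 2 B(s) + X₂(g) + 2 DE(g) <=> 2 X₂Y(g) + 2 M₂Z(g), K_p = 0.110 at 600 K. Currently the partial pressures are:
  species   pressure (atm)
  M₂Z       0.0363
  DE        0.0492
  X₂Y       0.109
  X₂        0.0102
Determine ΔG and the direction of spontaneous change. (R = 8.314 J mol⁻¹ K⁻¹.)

ΔG = 8.74 kJ/mol; the forward reaction is non-spontaneous

(B is a pure solid — omitted from Q_p.)
Q_p = P(X₂Y)²·P(M₂Z)² / (P(X₂)·P(DE)²) = (0.109)²·(0.0363)² / ((0.0102)·(0.0492)²) = 0.634
ΔG = RT ln(Q_p/K_p) = (8.314 J mol⁻¹ K⁻¹)(600 K) × ln(0.634/0.110)
   = (4.988 kJ/mol)(1.752) = 8.74 kJ/mol
ΔG > 0, so the forward reaction is non-spontaneous (proceeds in reverse).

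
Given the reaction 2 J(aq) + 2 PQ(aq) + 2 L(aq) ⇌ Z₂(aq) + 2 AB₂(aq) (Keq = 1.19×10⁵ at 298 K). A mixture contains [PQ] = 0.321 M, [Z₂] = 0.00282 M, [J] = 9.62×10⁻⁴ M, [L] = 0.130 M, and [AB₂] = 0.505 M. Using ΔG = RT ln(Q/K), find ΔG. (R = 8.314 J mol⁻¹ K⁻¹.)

Q = [Z₂]·[AB₂]² / ([J]²·[PQ]²·[L]²) = (0.00282)·(0.505)² / ((9.62×10⁻⁴)²·(0.321)²·(0.130)²) = 4.46×10⁵
ΔG = RT ln(Q/Keq) = (8.314 J mol⁻¹ K⁻¹)(298 K) × ln(4.46×10⁵/1.19×10⁵)
   = (2.478 kJ/mol)(1.321) = 3.27 kJ/mol
ΔG > 0, so the forward reaction is non-spontaneous (proceeds in reverse).

ΔG = 3.27 kJ/mol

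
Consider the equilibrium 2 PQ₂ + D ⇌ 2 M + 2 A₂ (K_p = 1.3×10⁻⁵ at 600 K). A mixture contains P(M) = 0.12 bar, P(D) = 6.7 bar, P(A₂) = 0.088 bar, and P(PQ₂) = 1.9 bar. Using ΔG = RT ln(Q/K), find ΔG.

ΔG = -5.17 kJ/mol

Q_p = P(M)²·P(A₂)² / (P(PQ₂)²·P(D)) = (0.12)²·(0.088)² / ((1.9)²·(6.7)) = 4.61×10⁻⁶
ΔG = RT ln(Q_p/K_p) = (8.314 J mol⁻¹ K⁻¹)(600 K) × ln(4.61×10⁻⁶/1.3×10⁻⁵)
   = (4.988 kJ/mol)(-1.037) = -5.17 kJ/mol
ΔG < 0, so the forward reaction is spontaneous (proceeds forward).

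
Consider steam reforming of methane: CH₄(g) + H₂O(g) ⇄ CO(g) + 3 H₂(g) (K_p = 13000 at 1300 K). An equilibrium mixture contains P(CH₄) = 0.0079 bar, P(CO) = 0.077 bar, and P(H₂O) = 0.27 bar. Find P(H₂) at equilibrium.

P(H₂) = 7.1 bar

At equilibrium, K_p = P(CO)·P(H₂)³ / (P(CH₄)·P(H₂O)) = 13000.
(0.077)·(P(H₂))³ / ((0.0079)·(0.27)) = 13000
P(H₂)³ = 360 ⇒ P(H₂) = 7.1 bar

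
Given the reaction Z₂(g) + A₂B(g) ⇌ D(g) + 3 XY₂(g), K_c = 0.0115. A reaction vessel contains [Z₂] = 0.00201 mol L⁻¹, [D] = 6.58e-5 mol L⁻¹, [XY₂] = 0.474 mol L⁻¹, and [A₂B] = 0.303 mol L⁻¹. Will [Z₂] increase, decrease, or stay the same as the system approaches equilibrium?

stay the same

Q_c = [D]·[XY₂]³ / ([Z₂]·[A₂B]) = (6.58e-5)·(0.474)³ / ((0.00201)·(0.303)) = 0.0115
Q_c = 0.0115 = K_c; the system is at equilibrium.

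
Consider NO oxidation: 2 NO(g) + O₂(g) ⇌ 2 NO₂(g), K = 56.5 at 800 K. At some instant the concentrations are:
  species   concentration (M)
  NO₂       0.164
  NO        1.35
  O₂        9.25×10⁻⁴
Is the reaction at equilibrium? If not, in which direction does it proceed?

Q = [NO₂]² / ([NO]²·[O₂]) = (0.164)² / ((1.35)²·(9.25×10⁻⁴)) = 16.0
Q = 16.0 < K = 56.5, so the forward reaction proceeds.

in the forward direction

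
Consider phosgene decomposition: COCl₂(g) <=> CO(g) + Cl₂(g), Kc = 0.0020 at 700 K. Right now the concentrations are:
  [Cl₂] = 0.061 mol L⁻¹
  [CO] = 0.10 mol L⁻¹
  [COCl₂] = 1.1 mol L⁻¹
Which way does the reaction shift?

reverse (toward reactants)

Qc = [CO]·[Cl₂] / [COCl₂] = (0.10)·(0.061) / (1.1) = 0.0055
Qc = 0.0055 > Kc = 0.0020, so the reverse reaction proceeds.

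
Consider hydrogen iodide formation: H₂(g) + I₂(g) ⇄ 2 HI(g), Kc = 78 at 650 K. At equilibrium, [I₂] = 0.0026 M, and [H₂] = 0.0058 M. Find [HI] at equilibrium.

At equilibrium, Kc = [HI]² / ([H₂]·[I₂]) = 78.
([HI])² / ((0.0058)·(0.0026)) = 78
[HI]² = 0.00118 ⇒ [HI] = 0.034 M

[HI] = 0.034 M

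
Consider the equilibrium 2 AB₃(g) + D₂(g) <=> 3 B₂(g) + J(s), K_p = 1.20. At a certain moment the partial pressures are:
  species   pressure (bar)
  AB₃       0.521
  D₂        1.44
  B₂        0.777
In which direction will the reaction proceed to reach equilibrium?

no net change (already at equilibrium)

(J is a pure solid — omitted from Q_p.)
Q_p = P(B₂)³ / (P(AB₃)²·P(D₂)) = (0.777)³ / ((0.521)²·(1.44)) = 1.20
Q_p = 1.20 = K_p, so the system is already at equilibrium.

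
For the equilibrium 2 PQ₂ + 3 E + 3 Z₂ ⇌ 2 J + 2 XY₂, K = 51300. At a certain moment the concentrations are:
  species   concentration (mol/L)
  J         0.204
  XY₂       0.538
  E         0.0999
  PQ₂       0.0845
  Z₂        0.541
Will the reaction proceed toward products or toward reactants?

Q = [J]²·[XY₂]² / ([PQ₂]²·[E]³·[Z₂]³) = (0.204)²·(0.538)² / ((0.0845)²·(0.0999)³·(0.541)³) = 10700
Q = 10700 < K = 51300, so the forward reaction proceeds.

to the right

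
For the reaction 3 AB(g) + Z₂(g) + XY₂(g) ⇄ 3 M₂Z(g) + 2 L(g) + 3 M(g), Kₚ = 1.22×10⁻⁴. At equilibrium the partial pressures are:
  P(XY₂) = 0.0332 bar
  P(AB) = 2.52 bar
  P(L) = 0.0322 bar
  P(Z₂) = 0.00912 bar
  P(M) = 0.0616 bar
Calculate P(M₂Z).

P(M₂Z) = 1.35 bar

At equilibrium, Kₚ = P(M₂Z)³·P(L)²·P(M)³ / (P(AB)³·P(Z₂)·P(XY₂)) = 1.22×10⁻⁴.
(P(M₂Z))³·(0.0322)²·(0.0616)³ / ((2.52)³·(0.00912)·(0.0332)) = 1.22×10⁻⁴
P(M₂Z)³ = 2.44 ⇒ P(M₂Z) = 1.35 bar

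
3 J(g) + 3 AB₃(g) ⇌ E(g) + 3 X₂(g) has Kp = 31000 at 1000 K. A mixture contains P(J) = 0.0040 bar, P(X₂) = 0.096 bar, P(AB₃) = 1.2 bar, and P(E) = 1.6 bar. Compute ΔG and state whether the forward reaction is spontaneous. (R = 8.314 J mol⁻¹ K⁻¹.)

Qp = P(E)·P(X₂)³ / (P(J)³·P(AB₃)³) = (1.6)·(0.096)³ / ((0.0040)³·(1.2)³) = 12800
ΔG = RT ln(Qp/Kp) = (8.314 J mol⁻¹ K⁻¹)(1000 K) × ln(12800/31000)
   = (8.314 kJ/mol)(-0.8845) = -7.35 kJ/mol
ΔG < 0, so the forward reaction is spontaneous (proceeds forward).

ΔG = -7.35 kJ/mol; the forward reaction is spontaneous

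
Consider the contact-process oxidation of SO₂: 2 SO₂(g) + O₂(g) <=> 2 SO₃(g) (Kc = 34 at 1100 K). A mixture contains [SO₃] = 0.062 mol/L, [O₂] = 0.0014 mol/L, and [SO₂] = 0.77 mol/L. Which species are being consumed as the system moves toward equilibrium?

SO₂, O₂ (reactants)

Qc = [SO₃]² / ([SO₂]²·[O₂]) = (0.062)² / ((0.77)²·(0.0014)) = 4.6
Qc = 4.6 < Kc = 34: net forward reaction.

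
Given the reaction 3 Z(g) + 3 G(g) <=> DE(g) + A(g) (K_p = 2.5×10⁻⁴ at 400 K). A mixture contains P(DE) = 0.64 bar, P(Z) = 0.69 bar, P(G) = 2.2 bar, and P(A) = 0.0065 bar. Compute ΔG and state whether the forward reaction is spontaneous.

Q_p = P(DE)·P(A) / (P(Z)³·P(G)³) = (0.64)·(0.0065) / ((0.69)³·(2.2)³) = 0.00119
ΔG = RT ln(Q_p/K_p) = (8.314 J mol⁻¹ K⁻¹)(400 K) × ln(0.00119/2.5×10⁻⁴)
   = (3.326 kJ/mol)(1.560) = 5.19 kJ/mol
ΔG > 0, so the forward reaction is non-spontaneous (proceeds in reverse).

ΔG = 5.19 kJ/mol; the forward reaction is non-spontaneous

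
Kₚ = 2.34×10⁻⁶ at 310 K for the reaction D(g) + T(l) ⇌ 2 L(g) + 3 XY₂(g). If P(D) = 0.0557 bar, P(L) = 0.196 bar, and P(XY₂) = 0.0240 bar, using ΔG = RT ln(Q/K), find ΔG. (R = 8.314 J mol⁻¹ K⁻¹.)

ΔG = 3.62 kJ/mol

(T is a pure liquid — omitted from Qₚ.)
Qₚ = P(L)²·P(XY₂)³ / P(D) = (0.196)²·(0.0240)³ / (0.0557) = 9.53×10⁻⁶
ΔG = RT ln(Qₚ/Kₚ) = (8.314 J mol⁻¹ K⁻¹)(310 K) × ln(9.53×10⁻⁶/2.34×10⁻⁶)
   = (2.577 kJ/mol)(1.404) = 3.62 kJ/mol
ΔG > 0, so the forward reaction is non-spontaneous (proceeds in reverse).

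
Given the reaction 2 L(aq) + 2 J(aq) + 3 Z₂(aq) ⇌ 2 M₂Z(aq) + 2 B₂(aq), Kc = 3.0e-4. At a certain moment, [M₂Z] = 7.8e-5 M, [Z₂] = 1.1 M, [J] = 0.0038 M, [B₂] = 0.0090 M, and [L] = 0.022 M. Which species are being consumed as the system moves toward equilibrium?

L, J, Z₂ (reactants)

Qc = [M₂Z]²·[B₂]² / ([L]²·[J]²·[Z₂]³) = (7.8e-5)²·(0.0090)² / ((0.022)²·(0.0038)²·(1.1)³) = 5.3e-5
Qc = 5.3e-5 < Kc = 3.0e-4: net forward reaction.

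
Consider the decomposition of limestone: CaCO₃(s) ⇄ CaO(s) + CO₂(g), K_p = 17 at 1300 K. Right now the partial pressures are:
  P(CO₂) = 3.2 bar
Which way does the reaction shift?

(CaCO₃, CaO are pure solids — omitted from Q_p.)
Q_p = P(CO₂) = 3.2
Q_p = 3.2 < K_p = 17, so the forward reaction proceeds.

to the right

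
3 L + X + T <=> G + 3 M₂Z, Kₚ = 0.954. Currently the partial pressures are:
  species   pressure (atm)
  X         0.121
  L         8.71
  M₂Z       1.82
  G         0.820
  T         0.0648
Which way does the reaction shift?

no net change (already at equilibrium)

Qₚ = P(G)·P(M₂Z)³ / (P(L)³·P(X)·P(T)) = (0.820)·(1.82)³ / ((8.71)³·(0.121)·(0.0648)) = 0.954
Qₚ = 0.954 = Kₚ, so the system is already at equilibrium.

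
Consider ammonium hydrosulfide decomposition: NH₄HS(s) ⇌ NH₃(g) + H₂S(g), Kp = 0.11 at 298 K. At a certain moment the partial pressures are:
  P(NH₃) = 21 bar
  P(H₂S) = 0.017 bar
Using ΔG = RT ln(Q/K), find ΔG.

ΔG = 2.92 kJ/mol

(NH₄HS is a pure solid — omitted from Qp.)
Qp = P(NH₃)·P(H₂S) = (21)·(0.017) = 0.357
ΔG = RT ln(Qp/Kp) = (8.314 J mol⁻¹ K⁻¹)(298 K) × ln(0.357/0.11)
   = (2.478 kJ/mol)(1.177) = 2.92 kJ/mol
ΔG > 0, so the forward reaction is non-spontaneous (proceeds in reverse).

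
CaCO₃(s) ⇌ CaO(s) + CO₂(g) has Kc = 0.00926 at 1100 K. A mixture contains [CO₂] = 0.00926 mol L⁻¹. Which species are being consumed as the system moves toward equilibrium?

none (at equilibrium)

(CaCO₃, CaO are pure solids — omitted from Qc.)
Qc = [CO₂] = 0.00926
Qc = 0.00926 = Kc; the system is at equilibrium.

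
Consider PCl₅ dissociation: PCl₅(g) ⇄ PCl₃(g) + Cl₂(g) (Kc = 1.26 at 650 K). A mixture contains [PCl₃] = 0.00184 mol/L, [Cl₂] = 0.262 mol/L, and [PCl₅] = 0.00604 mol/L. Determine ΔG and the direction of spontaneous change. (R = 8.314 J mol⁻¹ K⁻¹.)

ΔG = -14.9 kJ/mol; the forward reaction is spontaneous

Qc = [PCl₃]·[Cl₂] / [PCl₅] = (0.00184)·(0.262) / (0.00604) = 0.0798
ΔG = RT ln(Qc/Kc) = (8.314 J mol⁻¹ K⁻¹)(650 K) × ln(0.0798/1.26)
   = (5.404 kJ/mol)(-2.759) = -14.9 kJ/mol
ΔG < 0, so the forward reaction is spontaneous (proceeds forward).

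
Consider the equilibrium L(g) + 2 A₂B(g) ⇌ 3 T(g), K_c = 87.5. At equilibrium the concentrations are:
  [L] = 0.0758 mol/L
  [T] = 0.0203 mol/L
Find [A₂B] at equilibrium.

[A₂B] = 0.00112 mol/L

At equilibrium, K_c = [T]³ / ([L]·[A₂B]²) = 87.5.
(0.0203)³ / ((0.0758)·([A₂B])²) = 87.5
[A₂B]² = 1.26×10⁻⁶ ⇒ [A₂B] = 0.00112 mol/L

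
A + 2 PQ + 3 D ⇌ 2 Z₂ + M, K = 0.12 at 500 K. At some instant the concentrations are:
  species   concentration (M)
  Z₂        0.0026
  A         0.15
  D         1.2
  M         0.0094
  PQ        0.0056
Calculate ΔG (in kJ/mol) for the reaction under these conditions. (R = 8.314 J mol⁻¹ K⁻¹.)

Q = [Z₂]²·[M] / ([A]·[PQ]²·[D]³) = (0.0026)²·(0.0094) / ((0.15)·(0.0056)²·(1.2)³) = 0.00782
ΔG = RT ln(Q/K) = (8.314 J mol⁻¹ K⁻¹)(500 K) × ln(0.00782/0.12)
   = (4.157 kJ/mol)(-2.731) = -11.4 kJ/mol
ΔG < 0, so the forward reaction is spontaneous (proceeds forward).

ΔG = -11.4 kJ/mol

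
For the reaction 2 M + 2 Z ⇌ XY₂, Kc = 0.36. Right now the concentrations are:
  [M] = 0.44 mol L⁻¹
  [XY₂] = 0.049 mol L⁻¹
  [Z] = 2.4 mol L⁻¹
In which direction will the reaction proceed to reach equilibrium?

toward products

Qc = [XY₂] / ([M]²·[Z]²) = (0.049) / ((0.44)²·(2.4)²) = 0.044
Qc = 0.044 < Kc = 0.36, so the forward reaction proceeds.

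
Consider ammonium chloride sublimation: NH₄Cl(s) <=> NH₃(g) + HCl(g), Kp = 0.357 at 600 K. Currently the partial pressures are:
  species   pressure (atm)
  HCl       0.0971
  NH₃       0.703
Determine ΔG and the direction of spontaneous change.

ΔG = -8.25 kJ/mol; the forward reaction is spontaneous

(NH₄Cl is a pure solid — omitted from Qp.)
Qp = P(NH₃)·P(HCl) = (0.703)·(0.0971) = 0.0683
ΔG = RT ln(Qp/Kp) = (8.314 J mol⁻¹ K⁻¹)(600 K) × ln(0.0683/0.357)
   = (4.988 kJ/mol)(-1.654) = -8.25 kJ/mol
ΔG < 0, so the forward reaction is spontaneous (proceeds forward).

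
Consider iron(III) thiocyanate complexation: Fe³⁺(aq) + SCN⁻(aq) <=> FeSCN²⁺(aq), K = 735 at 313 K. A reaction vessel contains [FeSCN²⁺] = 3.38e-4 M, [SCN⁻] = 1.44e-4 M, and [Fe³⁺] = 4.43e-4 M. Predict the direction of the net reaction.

Q = [FeSCN²⁺] / ([Fe³⁺]·[SCN⁻]) = (3.38e-4) / ((4.43e-4)·(1.44e-4)) = 5300
Q = 5300 > K = 735, so the reverse reaction proceeds.

in the reverse direction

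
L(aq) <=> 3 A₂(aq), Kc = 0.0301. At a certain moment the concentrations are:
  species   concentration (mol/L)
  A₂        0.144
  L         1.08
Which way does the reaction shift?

to the right

Qc = [A₂]³ / [L] = (0.144)³ / (1.08) = 0.00276
Qc = 0.00276 < Kc = 0.0301, so the forward reaction proceeds.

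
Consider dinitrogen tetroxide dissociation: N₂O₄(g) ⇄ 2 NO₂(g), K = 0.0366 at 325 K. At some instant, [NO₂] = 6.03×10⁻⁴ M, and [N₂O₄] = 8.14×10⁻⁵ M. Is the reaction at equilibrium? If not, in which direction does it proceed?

Q = [NO₂]² / [N₂O₄] = (6.03×10⁻⁴)² / (8.14×10⁻⁵) = 0.00447
Q = 0.00447 < K = 0.0366, so the forward reaction proceeds.

in the forward direction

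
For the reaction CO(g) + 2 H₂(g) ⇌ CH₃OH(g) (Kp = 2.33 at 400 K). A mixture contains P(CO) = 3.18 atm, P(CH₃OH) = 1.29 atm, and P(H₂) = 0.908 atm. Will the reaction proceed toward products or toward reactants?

toward products

Qp = P(CH₃OH) / (P(CO)·P(H₂)²) = (1.29) / ((3.18)·(0.908)²) = 0.492
Qp = 0.492 < Kp = 2.33, so the forward reaction proceeds.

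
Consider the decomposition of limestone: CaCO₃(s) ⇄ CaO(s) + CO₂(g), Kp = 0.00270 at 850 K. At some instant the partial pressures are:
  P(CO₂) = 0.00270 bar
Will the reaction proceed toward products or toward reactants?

neither direction; the system is at equilibrium

(CaCO₃, CaO are pure solids — omitted from Qp.)
Qp = P(CO₂) = 0.00270
Qp = 0.00270 = Kp, so the system is already at equilibrium.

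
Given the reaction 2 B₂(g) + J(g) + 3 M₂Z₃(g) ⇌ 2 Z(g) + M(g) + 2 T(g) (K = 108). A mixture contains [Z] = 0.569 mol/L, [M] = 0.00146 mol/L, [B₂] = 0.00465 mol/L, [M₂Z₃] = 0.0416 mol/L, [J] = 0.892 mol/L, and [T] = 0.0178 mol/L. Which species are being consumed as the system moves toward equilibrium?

Q = [Z]²·[M]·[T]² / ([B₂]²·[J]·[M₂Z₃]³) = (0.569)²·(0.00146)·(0.0178)² / ((0.00465)²·(0.892)·(0.0416)³) = 108
Q = 108 = K; the system is at equilibrium.

none (at equilibrium)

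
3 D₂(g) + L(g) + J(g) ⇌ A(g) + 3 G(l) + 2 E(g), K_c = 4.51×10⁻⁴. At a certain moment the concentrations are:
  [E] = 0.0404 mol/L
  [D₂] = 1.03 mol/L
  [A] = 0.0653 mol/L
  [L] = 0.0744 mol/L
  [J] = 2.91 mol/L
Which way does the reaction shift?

(G is a pure liquid — omitted from Q_c.)
Q_c = [A]·[E]² / ([D₂]³·[L]·[J]) = (0.0653)·(0.0404)² / ((1.03)³·(0.0744)·(2.91)) = 4.51×10⁻⁴
Q_c = 4.51×10⁻⁴ = K_c, so the system is already at equilibrium.

at equilibrium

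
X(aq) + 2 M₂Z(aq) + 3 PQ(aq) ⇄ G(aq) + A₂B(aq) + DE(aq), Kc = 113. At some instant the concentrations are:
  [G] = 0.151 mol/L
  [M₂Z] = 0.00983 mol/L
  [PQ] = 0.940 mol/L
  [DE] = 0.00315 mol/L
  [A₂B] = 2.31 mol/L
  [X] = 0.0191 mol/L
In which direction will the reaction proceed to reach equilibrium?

Qc = [G]·[A₂B]·[DE] / ([X]·[M₂Z]²·[PQ]³) = (0.151)·(2.31)·(0.00315) / ((0.0191)·(0.00983)²·(0.940)³) = 717
Qc = 717 > Kc = 113, so the reverse reaction proceeds.

toward reactants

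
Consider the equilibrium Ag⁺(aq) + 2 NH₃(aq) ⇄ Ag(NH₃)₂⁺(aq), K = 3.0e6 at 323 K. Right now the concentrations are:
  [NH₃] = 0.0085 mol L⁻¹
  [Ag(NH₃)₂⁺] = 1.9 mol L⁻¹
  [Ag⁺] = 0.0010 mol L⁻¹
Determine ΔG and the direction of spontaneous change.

ΔG = 5.83 kJ/mol; the forward reaction is non-spontaneous

Q = [Ag(NH₃)₂⁺] / ([Ag⁺]·[NH₃]²) = (1.9) / ((0.0010)·(0.0085)²) = 2.63e7
ΔG = RT ln(Q/K) = (8.314 J mol⁻¹ K⁻¹)(323 K) × ln(2.63e7/3.0e6)
   = (2.685 kJ/mol)(2.171) = 5.83 kJ/mol
ΔG > 0, so the forward reaction is non-spontaneous (proceeds in reverse).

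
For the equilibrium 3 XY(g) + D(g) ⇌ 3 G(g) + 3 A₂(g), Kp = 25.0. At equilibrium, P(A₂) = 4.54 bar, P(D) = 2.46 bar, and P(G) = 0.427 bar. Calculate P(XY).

At equilibrium, Kp = P(G)³·P(A₂)³ / (P(XY)³·P(D)) = 25.0.
(0.427)³·(4.54)³ / ((P(XY))³·(2.46)) = 25.0
P(XY)³ = 0.118 ⇒ P(XY) = 0.491 bar

P(XY) = 0.491 bar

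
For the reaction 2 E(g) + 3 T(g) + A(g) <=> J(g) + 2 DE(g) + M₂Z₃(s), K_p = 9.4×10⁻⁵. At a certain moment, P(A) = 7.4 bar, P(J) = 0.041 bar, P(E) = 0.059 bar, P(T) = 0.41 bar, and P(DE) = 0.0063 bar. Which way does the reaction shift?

toward reactants

(M₂Z₃ is a pure solid — omitted from Q_p.)
Q_p = P(J)·P(DE)² / (P(E)²·P(T)³·P(A)) = (0.041)·(0.0063)² / ((0.059)²·(0.41)³·(7.4)) = 9.2×10⁻⁴
Q_p = 9.2×10⁻⁴ > K_p = 9.4×10⁻⁵, so the reverse reaction proceeds.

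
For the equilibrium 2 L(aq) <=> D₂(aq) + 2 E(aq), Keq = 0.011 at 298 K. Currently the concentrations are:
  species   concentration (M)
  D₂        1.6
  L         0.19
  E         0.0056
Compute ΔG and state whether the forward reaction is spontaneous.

ΔG = -5.13 kJ/mol; the forward reaction is spontaneous

Q = [D₂]·[E]² / [L]² = (1.6)·(0.0056)² / (0.19)² = 0.00139
ΔG = RT ln(Q/Keq) = (8.314 J mol⁻¹ K⁻¹)(298 K) × ln(0.00139/0.011)
   = (2.478 kJ/mol)(-2.069) = -5.13 kJ/mol
ΔG < 0, so the forward reaction is spontaneous (proceeds forward).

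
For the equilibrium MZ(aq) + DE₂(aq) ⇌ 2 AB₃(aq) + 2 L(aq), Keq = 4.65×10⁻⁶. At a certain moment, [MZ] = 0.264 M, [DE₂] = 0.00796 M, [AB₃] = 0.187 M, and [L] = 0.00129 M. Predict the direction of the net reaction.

Q = [AB₃]²·[L]² / ([MZ]·[DE₂]) = (0.187)²·(0.00129)² / ((0.264)·(0.00796)) = 2.77×10⁻⁵
Q = 2.77×10⁻⁵ > Keq = 4.65×10⁻⁶, so the reverse reaction proceeds.

toward reactants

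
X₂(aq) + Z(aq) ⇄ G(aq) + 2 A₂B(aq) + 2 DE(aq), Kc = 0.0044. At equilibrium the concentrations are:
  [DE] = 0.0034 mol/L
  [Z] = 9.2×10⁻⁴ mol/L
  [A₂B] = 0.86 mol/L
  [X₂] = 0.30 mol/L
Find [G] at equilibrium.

[G] = 0.14 mol/L

At equilibrium, Kc = [G]·[A₂B]²·[DE]² / ([X₂]·[Z]) = 0.0044.
([G])·(0.86)²·(0.0034)² / ((0.30)·(9.2×10⁻⁴)) = 0.0044
[G] = 0.142 = 0.14 mol/L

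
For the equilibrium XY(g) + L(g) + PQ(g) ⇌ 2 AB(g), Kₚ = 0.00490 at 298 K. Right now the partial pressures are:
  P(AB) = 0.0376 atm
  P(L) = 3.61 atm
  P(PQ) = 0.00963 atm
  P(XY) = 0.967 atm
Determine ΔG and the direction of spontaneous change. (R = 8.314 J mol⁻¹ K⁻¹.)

Qₚ = P(AB)² / (P(XY)·P(L)·P(PQ)) = (0.0376)² / ((0.967)·(3.61)·(0.00963)) = 0.0421
ΔG = RT ln(Qₚ/Kₚ) = (8.314 J mol⁻¹ K⁻¹)(298 K) × ln(0.0421/0.00490)
   = (2.478 kJ/mol)(2.151) = 5.33 kJ/mol
ΔG > 0, so the forward reaction is non-spontaneous (proceeds in reverse).

ΔG = 5.33 kJ/mol; the forward reaction is non-spontaneous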